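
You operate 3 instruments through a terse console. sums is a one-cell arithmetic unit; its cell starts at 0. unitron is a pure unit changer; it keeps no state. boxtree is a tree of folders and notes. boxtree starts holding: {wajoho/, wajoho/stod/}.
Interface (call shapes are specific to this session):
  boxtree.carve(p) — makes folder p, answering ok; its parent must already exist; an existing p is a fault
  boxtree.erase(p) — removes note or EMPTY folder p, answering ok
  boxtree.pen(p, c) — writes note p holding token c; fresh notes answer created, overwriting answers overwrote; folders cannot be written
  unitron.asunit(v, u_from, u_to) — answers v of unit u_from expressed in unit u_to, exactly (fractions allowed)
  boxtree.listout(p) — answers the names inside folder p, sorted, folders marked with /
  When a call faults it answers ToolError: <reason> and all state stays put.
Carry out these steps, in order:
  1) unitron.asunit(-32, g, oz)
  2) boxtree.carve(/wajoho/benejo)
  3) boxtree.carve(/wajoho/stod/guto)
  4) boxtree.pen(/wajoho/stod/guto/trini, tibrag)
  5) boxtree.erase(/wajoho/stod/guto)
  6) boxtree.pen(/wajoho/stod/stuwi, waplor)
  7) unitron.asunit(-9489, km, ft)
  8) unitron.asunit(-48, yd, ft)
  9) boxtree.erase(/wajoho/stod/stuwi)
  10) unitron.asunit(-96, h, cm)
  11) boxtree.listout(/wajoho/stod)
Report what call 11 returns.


>>> unitron.asunit v: -32 u_from: g u_to: oz
  -51200000/45359237
>>> boxtree.carve p: /wajoho/benejo
  ok
>>> boxtree.carve p: /wajoho/stod/guto
  ok
>>> boxtree.pen p: /wajoho/stod/guto/trini c: tibrag
  created
>>> boxtree.erase p: /wajoho/stod/guto
  ToolError: not empty
>>> boxtree.pen p: /wajoho/stod/stuwi c: waplor
  created
>>> unitron.asunit v: -9489 u_from: km u_to: ft
  -3953750000/127
>>> unitron.asunit v: -48 u_from: yd u_to: ft
  -144
>>> boxtree.erase p: /wajoho/stod/stuwi
  ok
>>> unitron.asunit v: -96 u_from: h u_to: cm
  ToolError: incompatible units
>>> boxtree.listout p: /wajoho/stod
  [guto/]

Answer: [guto/]


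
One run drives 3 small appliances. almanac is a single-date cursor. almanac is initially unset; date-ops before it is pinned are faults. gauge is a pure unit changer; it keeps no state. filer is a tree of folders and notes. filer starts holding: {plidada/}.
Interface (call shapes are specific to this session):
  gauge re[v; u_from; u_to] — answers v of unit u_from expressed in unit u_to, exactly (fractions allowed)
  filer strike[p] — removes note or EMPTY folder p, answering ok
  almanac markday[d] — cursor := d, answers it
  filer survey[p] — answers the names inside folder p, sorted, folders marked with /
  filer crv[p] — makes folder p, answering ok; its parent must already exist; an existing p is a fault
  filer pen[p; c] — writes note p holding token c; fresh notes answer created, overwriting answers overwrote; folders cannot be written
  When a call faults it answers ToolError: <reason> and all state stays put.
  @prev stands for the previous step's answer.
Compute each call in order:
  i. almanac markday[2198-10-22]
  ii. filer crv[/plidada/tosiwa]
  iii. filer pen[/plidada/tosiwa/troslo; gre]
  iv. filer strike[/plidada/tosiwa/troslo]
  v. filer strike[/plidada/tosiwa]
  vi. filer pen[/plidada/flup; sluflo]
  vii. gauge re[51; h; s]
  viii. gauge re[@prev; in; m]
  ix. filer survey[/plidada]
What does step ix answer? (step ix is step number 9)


Answer: [flup]

Derivation:
Using almanac markday passing d=2198-10-22, → 2198-10-22.
Then filer crv passing p=/plidada/tosiwa, which returns ok.
I invoke filer pen passing p=/plidada/tosiwa/troslo, c=gre: created.
Using filer strike passing p=/plidada/tosiwa/troslo, and see ok.
I invoke filer strike passing p=/plidada/tosiwa, → ok.
Using filer pen passing p=/plidada/flup, c=sluflo, yielding created.
Next I call gauge re passing v=51, u_from=h, u_to=s, which returns 183600.
Next I call gauge re passing v=@prev, u_from=in, u_to=m, giving 116586/25.
Now I run filer survey passing p=/plidada, and observe [flup].


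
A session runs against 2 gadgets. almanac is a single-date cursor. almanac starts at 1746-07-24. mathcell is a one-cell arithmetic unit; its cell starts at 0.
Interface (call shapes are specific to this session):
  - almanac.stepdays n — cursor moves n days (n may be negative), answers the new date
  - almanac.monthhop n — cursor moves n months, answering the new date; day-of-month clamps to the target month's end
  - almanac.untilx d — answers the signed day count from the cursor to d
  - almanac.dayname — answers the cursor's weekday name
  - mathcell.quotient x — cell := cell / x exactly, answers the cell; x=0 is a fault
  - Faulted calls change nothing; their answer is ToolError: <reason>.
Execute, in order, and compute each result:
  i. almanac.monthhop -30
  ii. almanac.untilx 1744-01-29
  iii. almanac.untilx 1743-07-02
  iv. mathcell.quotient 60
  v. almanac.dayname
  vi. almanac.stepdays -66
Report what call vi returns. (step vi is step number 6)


# almanac.monthhop(-30) => 1744-01-24
# almanac.untilx(1744-01-29) => 5
# almanac.untilx(1743-07-02) => -206
# mathcell.quotient(60) => 0
# almanac.dayname() => Friday
# almanac.stepdays(-66) => 1743-11-19

Answer: 1743-11-19


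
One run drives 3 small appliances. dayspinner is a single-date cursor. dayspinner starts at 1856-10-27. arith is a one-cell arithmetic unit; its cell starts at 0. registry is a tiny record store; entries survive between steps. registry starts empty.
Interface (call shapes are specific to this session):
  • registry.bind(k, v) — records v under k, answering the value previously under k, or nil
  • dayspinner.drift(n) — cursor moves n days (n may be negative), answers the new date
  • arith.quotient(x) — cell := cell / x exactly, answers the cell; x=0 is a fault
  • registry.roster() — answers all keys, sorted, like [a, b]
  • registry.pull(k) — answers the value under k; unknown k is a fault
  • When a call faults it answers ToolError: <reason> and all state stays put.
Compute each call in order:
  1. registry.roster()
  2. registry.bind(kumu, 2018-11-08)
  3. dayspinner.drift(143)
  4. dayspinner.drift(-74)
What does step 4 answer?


;; 1. registry.roster() == []
;; 2. registry.bind(k='kumu', v='2018-11-08') == nil
;; 3. dayspinner.drift(n='143') == 1857-03-19
;; 4. dayspinner.drift(n='-74') == 1857-01-04

Answer: 1857-01-04


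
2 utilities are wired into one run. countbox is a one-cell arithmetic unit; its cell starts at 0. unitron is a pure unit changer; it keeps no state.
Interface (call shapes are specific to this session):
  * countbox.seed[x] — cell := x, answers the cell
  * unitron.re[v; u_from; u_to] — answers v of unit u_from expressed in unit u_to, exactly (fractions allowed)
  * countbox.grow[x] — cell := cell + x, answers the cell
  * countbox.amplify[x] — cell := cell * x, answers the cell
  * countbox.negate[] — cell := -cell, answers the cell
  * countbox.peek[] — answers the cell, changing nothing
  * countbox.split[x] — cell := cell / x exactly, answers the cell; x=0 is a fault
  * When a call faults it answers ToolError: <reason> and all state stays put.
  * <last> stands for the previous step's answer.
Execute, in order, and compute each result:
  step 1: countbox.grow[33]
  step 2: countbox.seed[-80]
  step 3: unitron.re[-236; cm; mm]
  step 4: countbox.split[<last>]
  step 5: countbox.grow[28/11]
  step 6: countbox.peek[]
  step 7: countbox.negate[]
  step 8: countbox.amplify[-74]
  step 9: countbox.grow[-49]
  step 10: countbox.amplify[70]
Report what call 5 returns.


[in] grow x: 33
= 33
[in] seed x: -80
= -80
[in] re v: -236 u_from: cm u_to: mm
= -2360
[in] split x: <last>
= 2/59
[in] grow x: 28/11
= 1674/649
[in] peek
= 1674/649
[in] negate
= -1674/649
[in] amplify x: -74
= 123876/649
[in] grow x: -49
= 92075/649
[in] amplify x: 70
= 6445250/649

Answer: 1674/649


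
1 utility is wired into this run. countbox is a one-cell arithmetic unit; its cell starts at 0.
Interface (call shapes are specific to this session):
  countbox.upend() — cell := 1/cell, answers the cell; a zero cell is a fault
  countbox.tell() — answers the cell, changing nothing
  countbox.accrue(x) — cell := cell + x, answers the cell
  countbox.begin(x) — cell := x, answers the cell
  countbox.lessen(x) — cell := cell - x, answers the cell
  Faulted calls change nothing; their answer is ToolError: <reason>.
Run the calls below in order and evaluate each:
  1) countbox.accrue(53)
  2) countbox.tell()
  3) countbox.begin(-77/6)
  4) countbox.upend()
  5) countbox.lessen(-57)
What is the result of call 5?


[in] accrue x→53
[out] 53
[in] tell
[out] 53
[in] begin x→-77/6
[out] -77/6
[in] upend
[out] -6/77
[in] lessen x→-57
[out] 4383/77

Answer: 4383/77


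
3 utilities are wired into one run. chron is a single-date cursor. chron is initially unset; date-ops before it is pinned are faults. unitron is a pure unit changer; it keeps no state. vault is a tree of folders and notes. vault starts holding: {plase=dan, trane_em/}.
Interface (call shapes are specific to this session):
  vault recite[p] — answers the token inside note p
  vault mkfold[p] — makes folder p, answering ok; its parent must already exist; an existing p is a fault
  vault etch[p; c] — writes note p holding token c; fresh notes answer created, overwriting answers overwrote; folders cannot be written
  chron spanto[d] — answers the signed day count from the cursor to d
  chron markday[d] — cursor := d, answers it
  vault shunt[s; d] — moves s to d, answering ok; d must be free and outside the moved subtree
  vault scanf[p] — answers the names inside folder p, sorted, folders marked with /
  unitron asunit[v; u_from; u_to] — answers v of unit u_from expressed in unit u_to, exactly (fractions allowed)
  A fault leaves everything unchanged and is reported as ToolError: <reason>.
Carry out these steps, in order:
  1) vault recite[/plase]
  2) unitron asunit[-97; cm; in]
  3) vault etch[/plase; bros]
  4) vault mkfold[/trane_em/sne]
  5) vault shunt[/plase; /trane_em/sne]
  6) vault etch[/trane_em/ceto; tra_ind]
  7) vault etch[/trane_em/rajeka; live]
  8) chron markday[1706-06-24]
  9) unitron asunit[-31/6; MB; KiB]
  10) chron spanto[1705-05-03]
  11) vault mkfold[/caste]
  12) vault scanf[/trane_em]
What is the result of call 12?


Answer: [ceto, rajeka, sne/]

Derivation:
[in] vault recite p=/plase
= dan
[in] unitron asunit v=-97 u_from=cm u_to=in
= -4850/127
[in] vault etch p=/plase c=bros
= overwrote
[in] vault mkfold p=/trane_em/sne
= ok
[in] vault shunt s=/plase d=/trane_em/sne
= ToolError: exists
[in] vault etch p=/trane_em/ceto c=tra_ind
= created
[in] vault etch p=/trane_em/rajeka c=live
= created
[in] chron markday d=1706-06-24
= 1706-06-24
[in] unitron asunit v=-31/6 u_from=MB u_to=KiB
= -484375/96
[in] chron spanto d=1705-05-03
= -417
[in] vault mkfold p=/caste
= ok
[in] vault scanf p=/trane_em
= [ceto, rajeka, sne/]


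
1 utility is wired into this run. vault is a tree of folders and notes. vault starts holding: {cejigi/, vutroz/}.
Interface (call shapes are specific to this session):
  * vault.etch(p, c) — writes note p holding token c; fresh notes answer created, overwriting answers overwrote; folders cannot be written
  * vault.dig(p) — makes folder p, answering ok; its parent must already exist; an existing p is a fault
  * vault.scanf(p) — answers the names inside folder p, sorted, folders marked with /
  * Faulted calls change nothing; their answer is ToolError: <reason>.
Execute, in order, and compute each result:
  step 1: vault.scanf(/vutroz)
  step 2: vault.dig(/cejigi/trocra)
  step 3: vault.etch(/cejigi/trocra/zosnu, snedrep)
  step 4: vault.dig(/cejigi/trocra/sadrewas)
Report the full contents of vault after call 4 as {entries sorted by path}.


Answer: {cejigi/, cejigi/trocra/, cejigi/trocra/sadrewas/, cejigi/trocra/zosnu=snedrep, vutroz/}

Derivation:
Calling vault.scanf with /vutroz, which returns [].
I call vault.dig with /cejigi/trocra, and get ok.
Using vault.etch with /cejigi/trocra/zosnu, snedrep, and see created.
I run vault.dig with /cejigi/trocra/sadrewas, → ok.


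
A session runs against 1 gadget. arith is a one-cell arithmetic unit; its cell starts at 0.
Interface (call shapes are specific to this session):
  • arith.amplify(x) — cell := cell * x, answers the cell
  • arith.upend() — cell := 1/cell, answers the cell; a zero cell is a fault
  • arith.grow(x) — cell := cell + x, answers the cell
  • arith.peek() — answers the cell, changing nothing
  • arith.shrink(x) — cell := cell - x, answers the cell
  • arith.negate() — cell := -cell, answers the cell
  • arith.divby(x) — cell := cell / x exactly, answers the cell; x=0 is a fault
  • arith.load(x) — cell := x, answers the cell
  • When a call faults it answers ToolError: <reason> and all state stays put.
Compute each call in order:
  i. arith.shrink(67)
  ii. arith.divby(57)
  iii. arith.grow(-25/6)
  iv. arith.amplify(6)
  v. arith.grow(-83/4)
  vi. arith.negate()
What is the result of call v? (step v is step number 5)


Answer: -4013/76

Derivation:
CALL arith.shrink[67]
RET  -67
CALL arith.divby[57]
RET  -67/57
CALL arith.grow[-25/6]
RET  -203/38
CALL arith.amplify[6]
RET  -609/19
CALL arith.grow[-83/4]
RET  -4013/76
CALL arith.negate[]
RET  4013/76


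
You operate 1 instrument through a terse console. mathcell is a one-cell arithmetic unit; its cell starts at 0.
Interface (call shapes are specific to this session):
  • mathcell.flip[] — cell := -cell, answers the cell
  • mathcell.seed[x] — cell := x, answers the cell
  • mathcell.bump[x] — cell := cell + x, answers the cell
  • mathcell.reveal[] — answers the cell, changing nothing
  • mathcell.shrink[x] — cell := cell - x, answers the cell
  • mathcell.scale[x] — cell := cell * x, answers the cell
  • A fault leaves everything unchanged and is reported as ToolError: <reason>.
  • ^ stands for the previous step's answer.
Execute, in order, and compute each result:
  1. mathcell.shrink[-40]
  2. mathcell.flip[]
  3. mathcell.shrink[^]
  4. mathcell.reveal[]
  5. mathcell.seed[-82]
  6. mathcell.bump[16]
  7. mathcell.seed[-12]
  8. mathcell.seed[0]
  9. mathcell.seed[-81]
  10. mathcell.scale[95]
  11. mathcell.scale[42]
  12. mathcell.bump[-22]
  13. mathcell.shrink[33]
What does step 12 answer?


Answer: -323212

Derivation:
Then shrink using x='-40', — result: 40.
Using flip(), giving -40.
I run shrink using x='^', and see 0.
Using reveal(), yielding 0.
I run seed using x='-82', — result: -82.
Then bump using x='16', which returns -66.
Invoking seed using x='-12', → -12.
I use seed using x='0', giving 0.
Calling seed using x='-81', and see -81.
Next I call scale using x='95', and get -7695.
Then scale using x='42', which returns -323190.
I use bump using x='-22', and see -323212.
Using shrink using x='33', which returns -323245.


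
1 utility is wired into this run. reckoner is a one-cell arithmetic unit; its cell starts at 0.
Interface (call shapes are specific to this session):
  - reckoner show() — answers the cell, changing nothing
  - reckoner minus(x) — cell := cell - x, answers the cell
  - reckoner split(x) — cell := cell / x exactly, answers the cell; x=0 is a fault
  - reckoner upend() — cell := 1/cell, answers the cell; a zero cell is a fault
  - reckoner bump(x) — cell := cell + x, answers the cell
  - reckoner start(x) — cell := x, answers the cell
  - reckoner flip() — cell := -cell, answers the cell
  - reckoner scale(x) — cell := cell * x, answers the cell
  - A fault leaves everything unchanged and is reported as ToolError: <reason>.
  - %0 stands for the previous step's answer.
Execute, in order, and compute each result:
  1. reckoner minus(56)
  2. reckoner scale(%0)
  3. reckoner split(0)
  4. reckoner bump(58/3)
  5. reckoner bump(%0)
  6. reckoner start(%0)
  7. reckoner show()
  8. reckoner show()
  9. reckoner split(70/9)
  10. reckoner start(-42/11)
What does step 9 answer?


Answer: 28398/35

Derivation:
~$ reckoner minus x='56'
:: -56
~$ reckoner scale x='%0'
:: 3136
~$ reckoner split x='0'
:: ToolError: division by zero
~$ reckoner bump x='58/3'
:: 9466/3
~$ reckoner bump x='%0'
:: 18932/3
~$ reckoner start x='%0'
:: 18932/3
~$ reckoner show
:: 18932/3
~$ reckoner show
:: 18932/3
~$ reckoner split x='70/9'
:: 28398/35
~$ reckoner start x='-42/11'
:: -42/11


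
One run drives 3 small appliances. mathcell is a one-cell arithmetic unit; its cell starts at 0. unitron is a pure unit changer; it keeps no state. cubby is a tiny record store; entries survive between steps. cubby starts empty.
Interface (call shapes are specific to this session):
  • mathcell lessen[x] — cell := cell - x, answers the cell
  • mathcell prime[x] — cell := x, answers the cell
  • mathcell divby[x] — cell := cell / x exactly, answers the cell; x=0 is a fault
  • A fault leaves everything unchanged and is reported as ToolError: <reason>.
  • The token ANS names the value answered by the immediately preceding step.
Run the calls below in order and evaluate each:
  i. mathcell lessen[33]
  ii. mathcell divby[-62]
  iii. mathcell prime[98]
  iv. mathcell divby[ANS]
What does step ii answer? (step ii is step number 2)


Answer: 33/62

Derivation:
>> mathcell lessen(x→33)
<< -33
>> mathcell divby(x→-62)
<< 33/62
>> mathcell prime(x→98)
<< 98
>> mathcell divby(x→ANS)
<< 1


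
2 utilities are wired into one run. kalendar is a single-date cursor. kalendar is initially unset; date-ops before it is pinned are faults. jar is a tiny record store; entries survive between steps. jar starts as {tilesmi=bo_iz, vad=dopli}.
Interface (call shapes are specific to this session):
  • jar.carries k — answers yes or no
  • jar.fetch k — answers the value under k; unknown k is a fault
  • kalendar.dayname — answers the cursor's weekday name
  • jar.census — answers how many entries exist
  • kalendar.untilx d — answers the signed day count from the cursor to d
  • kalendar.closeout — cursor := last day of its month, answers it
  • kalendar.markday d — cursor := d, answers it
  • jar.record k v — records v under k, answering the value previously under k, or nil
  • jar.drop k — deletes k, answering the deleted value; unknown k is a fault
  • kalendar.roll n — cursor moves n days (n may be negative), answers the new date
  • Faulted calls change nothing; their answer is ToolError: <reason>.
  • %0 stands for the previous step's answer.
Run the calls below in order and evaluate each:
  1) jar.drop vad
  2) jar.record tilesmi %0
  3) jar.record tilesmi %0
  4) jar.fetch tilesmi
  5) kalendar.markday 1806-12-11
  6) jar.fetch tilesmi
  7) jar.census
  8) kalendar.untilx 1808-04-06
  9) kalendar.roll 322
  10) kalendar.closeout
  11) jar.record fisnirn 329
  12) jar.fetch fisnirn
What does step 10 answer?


Answer: 1807-10-31

Derivation:
→ drop(vad)
← dopli
→ record(tilesmi, %0)
← bo_iz
→ record(tilesmi, %0)
← dopli
→ fetch(tilesmi)
← bo_iz
→ markday(1806-12-11)
← 1806-12-11
→ fetch(tilesmi)
← bo_iz
→ census()
← 1
→ untilx(1808-04-06)
← 482
→ roll(322)
← 1807-10-29
→ closeout()
← 1807-10-31
→ record(fisnirn, 329)
← nil
→ fetch(fisnirn)
← 329


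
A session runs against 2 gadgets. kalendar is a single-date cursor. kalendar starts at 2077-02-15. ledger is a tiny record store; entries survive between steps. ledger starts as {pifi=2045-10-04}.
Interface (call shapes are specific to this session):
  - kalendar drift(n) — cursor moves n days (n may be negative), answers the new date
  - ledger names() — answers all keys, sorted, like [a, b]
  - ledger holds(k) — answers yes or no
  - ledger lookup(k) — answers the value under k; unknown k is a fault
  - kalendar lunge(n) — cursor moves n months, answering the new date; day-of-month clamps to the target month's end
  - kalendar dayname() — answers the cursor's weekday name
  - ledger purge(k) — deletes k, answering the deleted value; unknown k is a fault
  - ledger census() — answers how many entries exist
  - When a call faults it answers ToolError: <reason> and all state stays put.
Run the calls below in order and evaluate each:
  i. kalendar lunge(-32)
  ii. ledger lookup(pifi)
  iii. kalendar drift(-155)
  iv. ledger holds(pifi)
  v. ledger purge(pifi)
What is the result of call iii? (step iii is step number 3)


Answer: 2074-01-11

Derivation:
I call kalendar lunge with n=-32, which returns 2074-06-15.
Invoking ledger lookup with k=pifi, and see 2045-10-04.
Then kalendar drift with n=-155, → 2074-01-11.
I try ledger holds with k=pifi, yielding yes.
I call ledger purge with k=pifi, giving 2045-10-04.


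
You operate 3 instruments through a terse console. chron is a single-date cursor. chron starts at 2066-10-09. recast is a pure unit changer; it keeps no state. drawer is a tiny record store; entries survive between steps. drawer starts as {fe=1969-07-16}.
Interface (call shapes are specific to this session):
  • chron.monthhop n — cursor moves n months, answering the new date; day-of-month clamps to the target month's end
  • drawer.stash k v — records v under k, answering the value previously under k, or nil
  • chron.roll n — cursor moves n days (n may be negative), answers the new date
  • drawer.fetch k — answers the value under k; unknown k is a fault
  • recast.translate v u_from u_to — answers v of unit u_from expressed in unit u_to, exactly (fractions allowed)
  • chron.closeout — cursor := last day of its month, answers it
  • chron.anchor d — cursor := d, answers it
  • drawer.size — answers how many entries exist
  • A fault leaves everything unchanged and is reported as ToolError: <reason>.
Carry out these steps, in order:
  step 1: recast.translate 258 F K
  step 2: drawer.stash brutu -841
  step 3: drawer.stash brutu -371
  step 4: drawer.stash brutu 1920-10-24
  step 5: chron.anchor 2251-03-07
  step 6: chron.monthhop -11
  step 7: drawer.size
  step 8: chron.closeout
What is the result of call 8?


Answer: 2250-04-30

Derivation:
% translate v=258 u_from=F u_to=K
  71767/180
% stash k=brutu v=-841
  nil
% stash k=brutu v=-371
  -841
% stash k=brutu v=1920-10-24
  -371
% anchor d=2251-03-07
  2251-03-07
% monthhop n=-11
  2250-04-07
% size
  2
% closeout
  2250-04-30


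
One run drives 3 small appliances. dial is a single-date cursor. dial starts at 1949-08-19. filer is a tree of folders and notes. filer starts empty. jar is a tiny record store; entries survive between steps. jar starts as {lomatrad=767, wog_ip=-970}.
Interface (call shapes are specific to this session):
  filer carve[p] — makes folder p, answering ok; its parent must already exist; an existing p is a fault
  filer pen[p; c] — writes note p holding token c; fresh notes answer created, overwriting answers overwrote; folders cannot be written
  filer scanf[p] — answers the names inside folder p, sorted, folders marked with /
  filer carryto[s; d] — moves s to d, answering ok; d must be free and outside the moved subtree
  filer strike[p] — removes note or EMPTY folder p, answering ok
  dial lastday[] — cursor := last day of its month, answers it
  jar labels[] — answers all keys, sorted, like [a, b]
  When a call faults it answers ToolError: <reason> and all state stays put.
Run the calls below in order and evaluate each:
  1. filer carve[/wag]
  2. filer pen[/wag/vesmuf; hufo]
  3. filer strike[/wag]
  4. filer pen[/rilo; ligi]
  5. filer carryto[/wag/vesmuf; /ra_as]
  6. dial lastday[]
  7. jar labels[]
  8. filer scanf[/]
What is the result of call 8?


% filer carve(p: /wag) ~> ok
% filer pen(p: /wag/vesmuf, c: hufo) ~> created
% filer strike(p: /wag) ~> ToolError: not empty
% filer pen(p: /rilo, c: ligi) ~> created
% filer carryto(s: /wag/vesmuf, d: /ra_as) ~> ok
% dial lastday() ~> 1949-08-31
% jar labels() ~> [lomatrad, wog_ip]
% filer scanf(p: /) ~> [ra_as, rilo, wag/]

Answer: [ra_as, rilo, wag/]


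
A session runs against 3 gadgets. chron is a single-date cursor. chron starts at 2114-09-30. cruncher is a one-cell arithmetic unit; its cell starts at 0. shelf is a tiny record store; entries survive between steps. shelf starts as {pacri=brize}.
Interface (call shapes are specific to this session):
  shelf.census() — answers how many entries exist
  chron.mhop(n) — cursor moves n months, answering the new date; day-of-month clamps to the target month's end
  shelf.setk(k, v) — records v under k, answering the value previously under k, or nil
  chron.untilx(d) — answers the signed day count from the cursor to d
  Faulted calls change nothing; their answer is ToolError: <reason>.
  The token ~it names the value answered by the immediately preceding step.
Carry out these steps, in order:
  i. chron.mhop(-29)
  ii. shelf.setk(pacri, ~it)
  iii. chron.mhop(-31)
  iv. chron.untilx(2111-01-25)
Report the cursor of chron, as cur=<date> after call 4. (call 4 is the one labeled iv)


Using chron.mhop with -29: 2112-04-30.
I try shelf.setk with pacri, ~it, and observe brize.
I call chron.mhop with -31, giving 2109-09-30.
I use chron.untilx with 2111-01-25, and observe 482.

Answer: cur=2109-09-30


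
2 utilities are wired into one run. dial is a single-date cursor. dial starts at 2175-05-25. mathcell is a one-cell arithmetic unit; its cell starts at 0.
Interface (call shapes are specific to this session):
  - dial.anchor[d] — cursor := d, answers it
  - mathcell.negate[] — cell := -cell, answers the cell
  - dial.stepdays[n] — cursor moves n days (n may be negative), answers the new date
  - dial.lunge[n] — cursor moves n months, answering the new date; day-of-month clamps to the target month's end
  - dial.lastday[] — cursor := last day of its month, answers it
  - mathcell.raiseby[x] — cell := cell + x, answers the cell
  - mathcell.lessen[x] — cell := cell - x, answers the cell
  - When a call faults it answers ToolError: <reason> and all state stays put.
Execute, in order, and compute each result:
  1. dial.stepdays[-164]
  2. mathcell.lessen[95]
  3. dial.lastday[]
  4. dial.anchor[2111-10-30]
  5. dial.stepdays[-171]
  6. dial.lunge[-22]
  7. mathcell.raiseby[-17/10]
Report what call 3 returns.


Invoking dial.stepdays(n='-164'), giving 2174-12-12.
Then mathcell.lessen(x='95'), → -95.
I try dial.lastday(), and get 2174-12-31.
Calling dial.anchor(d='2111-10-30'), giving 2111-10-30.
Then dial.stepdays(n='-171'), → 2111-05-12.
Now I run dial.lunge(n='-22'), → 2109-07-12.
Now I run mathcell.raiseby(x='-17/10'), and observe -967/10.

Answer: 2174-12-31


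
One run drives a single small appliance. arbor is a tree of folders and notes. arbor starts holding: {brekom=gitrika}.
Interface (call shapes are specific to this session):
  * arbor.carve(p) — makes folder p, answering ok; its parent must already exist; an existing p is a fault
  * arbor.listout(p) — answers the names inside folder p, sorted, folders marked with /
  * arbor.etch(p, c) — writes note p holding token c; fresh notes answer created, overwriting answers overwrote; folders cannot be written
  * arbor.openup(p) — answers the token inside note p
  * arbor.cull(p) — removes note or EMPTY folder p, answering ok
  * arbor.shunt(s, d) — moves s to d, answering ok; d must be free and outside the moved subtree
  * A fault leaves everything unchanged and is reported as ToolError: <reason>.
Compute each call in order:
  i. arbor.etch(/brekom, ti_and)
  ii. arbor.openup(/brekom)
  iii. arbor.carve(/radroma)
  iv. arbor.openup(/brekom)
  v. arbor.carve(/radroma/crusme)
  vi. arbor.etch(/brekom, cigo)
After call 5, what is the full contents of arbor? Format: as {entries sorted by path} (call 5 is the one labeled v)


Next I call arbor.etch using p: /brekom, c: ti_and, — result: overwrote.
I run arbor.openup using p: /brekom, — result: ti_and.
Invoking arbor.carve using p: /radroma, — result: ok.
Now I run arbor.openup using p: /brekom, — result: ti_and.
I run arbor.carve using p: /radroma/crusme: ok.
I use arbor.etch using p: /brekom, c: cigo, which returns overwrote.

Answer: {brekom=ti_and, radroma/, radroma/crusme/}


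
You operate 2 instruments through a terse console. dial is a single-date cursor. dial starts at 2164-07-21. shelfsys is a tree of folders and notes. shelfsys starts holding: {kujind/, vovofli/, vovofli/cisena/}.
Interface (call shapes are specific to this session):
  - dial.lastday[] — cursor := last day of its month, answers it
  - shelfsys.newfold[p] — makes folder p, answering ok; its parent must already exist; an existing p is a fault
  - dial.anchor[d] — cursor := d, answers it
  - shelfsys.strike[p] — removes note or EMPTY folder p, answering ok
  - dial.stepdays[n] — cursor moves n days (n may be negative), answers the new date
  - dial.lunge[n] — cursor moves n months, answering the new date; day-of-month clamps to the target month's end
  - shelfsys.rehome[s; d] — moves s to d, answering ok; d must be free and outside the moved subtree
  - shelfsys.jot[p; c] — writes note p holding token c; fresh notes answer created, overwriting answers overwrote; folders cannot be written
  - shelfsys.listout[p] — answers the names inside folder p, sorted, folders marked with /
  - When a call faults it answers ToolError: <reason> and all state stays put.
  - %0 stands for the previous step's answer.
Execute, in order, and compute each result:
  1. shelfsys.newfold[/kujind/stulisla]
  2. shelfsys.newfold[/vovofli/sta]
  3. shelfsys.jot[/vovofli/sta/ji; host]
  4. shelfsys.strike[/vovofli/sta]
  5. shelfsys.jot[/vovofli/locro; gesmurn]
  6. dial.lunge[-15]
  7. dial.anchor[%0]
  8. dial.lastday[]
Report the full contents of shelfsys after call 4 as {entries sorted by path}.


I invoke shelfsys.newfold with p→/kujind/stulisla: ok.
Then shelfsys.newfold with p→/vovofli/sta: ok.
Using shelfsys.jot with p→/vovofli/sta/ji, c→host: created.
I call shelfsys.strike with p→/vovofli/sta, and get ToolError: not empty.
Now I run shelfsys.jot with p→/vovofli/locro, c→gesmurn, and see created.
Now I run dial.lunge with n→-15, giving 2163-04-21.
I call dial.anchor with d→%0, — result: 2163-04-21.
Now I run dial.lastday(): 2163-04-30.

Answer: {kujind/, kujind/stulisla/, vovofli/, vovofli/cisena/, vovofli/sta/, vovofli/sta/ji=host}


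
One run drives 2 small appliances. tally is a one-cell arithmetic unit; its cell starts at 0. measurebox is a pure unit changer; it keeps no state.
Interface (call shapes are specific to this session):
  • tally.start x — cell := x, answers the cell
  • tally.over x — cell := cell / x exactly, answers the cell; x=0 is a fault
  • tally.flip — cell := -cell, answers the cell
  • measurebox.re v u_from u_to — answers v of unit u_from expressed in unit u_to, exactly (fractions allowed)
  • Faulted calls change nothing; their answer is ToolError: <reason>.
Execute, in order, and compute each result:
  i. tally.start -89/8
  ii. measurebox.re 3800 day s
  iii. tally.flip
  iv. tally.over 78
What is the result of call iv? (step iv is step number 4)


! 1. start(x→-89/8) => -89/8
! 2. re(v→3800, u_from→day, u_to→s) => 328320000
! 3. flip() => 89/8
! 4. over(x→78) => 89/624

Answer: 89/624


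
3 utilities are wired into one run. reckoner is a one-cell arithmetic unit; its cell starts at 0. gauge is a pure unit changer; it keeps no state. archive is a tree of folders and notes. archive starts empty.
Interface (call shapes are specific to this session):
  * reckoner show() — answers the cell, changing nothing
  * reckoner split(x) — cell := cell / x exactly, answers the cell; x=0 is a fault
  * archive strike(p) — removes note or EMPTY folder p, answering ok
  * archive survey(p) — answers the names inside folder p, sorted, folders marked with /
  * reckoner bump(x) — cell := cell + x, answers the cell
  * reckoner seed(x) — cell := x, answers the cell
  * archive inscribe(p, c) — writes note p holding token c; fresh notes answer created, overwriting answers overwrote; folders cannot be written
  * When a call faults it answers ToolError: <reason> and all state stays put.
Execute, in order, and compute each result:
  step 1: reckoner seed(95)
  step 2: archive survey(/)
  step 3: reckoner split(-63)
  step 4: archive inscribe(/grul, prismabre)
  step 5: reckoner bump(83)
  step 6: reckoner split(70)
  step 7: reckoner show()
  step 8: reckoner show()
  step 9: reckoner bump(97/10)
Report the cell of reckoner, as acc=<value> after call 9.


Answer: acc=47911/4410

Derivation:
-> reckoner seed(x: 95)
<- 95
-> archive survey(p: /)
<- []
-> reckoner split(x: -63)
<- -95/63
-> archive inscribe(p: /grul, c: prismabre)
<- created
-> reckoner bump(x: 83)
<- 5134/63
-> reckoner split(x: 70)
<- 2567/2205
-> reckoner show()
<- 2567/2205
-> reckoner show()
<- 2567/2205
-> reckoner bump(x: 97/10)
<- 47911/4410


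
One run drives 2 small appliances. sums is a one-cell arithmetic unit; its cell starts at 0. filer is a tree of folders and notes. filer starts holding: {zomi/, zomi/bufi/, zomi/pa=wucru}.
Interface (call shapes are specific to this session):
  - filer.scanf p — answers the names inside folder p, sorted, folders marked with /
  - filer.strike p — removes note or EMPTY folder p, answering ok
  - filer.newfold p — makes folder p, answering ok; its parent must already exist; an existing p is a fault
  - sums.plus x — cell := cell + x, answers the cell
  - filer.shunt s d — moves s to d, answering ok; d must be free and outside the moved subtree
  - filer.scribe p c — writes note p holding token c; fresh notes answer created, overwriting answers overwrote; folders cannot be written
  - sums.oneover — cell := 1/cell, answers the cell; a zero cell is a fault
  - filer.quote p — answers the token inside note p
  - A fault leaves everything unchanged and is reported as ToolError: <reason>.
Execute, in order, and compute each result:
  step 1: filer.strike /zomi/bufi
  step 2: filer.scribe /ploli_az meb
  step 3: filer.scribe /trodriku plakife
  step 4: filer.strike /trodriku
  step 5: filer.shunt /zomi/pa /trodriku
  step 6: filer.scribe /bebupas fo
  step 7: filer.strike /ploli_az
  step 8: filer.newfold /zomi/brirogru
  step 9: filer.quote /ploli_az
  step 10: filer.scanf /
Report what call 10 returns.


Answer: [bebupas, trodriku, zomi/]

Derivation:
> filer.strike p: /zomi/bufi
[out] ok
> filer.scribe p: /ploli_az c: meb
[out] created
> filer.scribe p: /trodriku c: plakife
[out] created
> filer.strike p: /trodriku
[out] ok
> filer.shunt s: /zomi/pa d: /trodriku
[out] ok
> filer.scribe p: /bebupas c: fo
[out] created
> filer.strike p: /ploli_az
[out] ok
> filer.newfold p: /zomi/brirogru
[out] ok
> filer.quote p: /ploli_az
[out] ToolError: not found
> filer.scanf p: /
[out] [bebupas, trodriku, zomi/]


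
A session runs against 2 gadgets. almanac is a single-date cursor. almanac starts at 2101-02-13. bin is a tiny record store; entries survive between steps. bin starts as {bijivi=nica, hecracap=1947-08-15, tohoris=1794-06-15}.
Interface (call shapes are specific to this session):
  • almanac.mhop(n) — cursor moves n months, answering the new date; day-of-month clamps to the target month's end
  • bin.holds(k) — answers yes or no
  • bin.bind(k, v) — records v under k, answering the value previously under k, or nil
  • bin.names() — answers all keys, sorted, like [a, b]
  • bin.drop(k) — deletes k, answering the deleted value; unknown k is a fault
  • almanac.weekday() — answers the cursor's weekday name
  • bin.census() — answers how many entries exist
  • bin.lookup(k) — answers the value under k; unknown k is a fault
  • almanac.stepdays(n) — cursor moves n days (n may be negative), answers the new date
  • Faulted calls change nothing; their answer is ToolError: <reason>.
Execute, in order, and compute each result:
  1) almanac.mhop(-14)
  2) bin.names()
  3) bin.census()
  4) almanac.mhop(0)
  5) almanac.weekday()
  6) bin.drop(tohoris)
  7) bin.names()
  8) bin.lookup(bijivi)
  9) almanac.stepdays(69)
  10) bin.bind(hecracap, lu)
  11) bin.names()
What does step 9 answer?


! 1. almanac.mhop(n→-14) => 2099-12-13
! 2. bin.names() => [bijivi, hecracap, tohoris]
! 3. bin.census() => 3
! 4. almanac.mhop(n→0) => 2099-12-13
! 5. almanac.weekday() => Sunday
! 6. bin.drop(k→tohoris) => 1794-06-15
! 7. bin.names() => [bijivi, hecracap]
! 8. bin.lookup(k→bijivi) => nica
! 9. almanac.stepdays(n→69) => 2100-02-20
! 10. bin.bind(k→hecracap, v→lu) => 1947-08-15
! 11. bin.names() => [bijivi, hecracap]

Answer: 2100-02-20


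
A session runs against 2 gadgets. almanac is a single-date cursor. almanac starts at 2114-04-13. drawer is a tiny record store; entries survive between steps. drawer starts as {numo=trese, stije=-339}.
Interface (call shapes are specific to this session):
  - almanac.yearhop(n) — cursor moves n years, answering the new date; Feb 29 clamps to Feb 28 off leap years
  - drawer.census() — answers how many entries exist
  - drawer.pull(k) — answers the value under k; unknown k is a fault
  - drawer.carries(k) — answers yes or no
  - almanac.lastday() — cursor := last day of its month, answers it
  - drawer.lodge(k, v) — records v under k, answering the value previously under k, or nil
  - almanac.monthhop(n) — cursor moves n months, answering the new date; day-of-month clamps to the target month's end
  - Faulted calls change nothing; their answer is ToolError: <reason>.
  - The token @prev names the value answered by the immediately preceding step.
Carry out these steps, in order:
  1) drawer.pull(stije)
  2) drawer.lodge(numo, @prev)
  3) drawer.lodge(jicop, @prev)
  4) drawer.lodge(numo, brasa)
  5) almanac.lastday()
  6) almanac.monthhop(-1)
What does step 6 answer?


$ pull stije
= -339
$ lodge numo @prev
= trese
$ lodge jicop @prev
= nil
$ lodge numo brasa
= -339
$ lastday
= 2114-04-30
$ monthhop -1
= 2114-03-30

Answer: 2114-03-30


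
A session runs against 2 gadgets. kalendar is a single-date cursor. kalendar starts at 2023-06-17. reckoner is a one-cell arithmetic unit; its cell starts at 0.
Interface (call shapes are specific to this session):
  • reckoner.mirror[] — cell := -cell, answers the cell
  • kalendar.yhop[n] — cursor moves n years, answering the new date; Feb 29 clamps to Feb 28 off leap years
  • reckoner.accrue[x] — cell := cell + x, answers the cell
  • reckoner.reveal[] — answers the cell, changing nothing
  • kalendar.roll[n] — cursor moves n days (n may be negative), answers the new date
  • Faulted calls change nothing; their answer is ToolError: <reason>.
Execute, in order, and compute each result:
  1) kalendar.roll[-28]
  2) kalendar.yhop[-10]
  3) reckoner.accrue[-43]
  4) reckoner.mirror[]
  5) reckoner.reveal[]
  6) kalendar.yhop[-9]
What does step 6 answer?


# 1. kalendar.roll(-28) -> 2023-05-20
# 2. kalendar.yhop(-10) -> 2013-05-20
# 3. reckoner.accrue(-43) -> -43
# 4. reckoner.mirror() -> 43
# 5. reckoner.reveal() -> 43
# 6. kalendar.yhop(-9) -> 2004-05-20

Answer: 2004-05-20


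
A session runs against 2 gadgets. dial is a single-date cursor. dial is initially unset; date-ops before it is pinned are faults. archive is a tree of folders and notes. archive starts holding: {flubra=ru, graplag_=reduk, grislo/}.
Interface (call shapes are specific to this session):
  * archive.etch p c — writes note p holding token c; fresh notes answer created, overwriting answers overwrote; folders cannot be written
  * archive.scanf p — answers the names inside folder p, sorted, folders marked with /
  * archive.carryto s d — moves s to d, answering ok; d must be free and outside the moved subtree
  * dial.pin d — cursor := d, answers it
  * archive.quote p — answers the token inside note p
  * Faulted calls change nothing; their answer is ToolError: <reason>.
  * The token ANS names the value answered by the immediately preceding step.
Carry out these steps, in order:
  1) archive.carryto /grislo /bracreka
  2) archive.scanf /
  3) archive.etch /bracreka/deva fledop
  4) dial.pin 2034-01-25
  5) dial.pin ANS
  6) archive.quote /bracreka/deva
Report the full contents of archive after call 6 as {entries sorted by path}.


Using archive.carryto using s='/grislo', d='/bracreka': ok.
I try archive.scanf using p='/': [bracreka/, flubra, graplag_].
Using archive.etch using p='/bracreka/deva', c='fledop', and observe created.
Now I run dial.pin using d='2034-01-25', — result: 2034-01-25.
Using dial.pin using d='ANS': 2034-01-25.
I run archive.quote using p='/bracreka/deva', yielding fledop.

Answer: {bracreka/, bracreka/deva=fledop, flubra=ru, graplag_=reduk}
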